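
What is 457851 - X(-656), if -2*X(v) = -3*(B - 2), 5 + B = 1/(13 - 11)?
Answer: 1831443/4 ≈ 4.5786e+5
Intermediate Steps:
B = -9/2 (B = -5 + 1/(13 - 11) = -5 + 1/2 = -5 + ½ = -9/2 ≈ -4.5000)
X(v) = -39/4 (X(v) = -(-3)*(-9/2 - 2)/2 = -(-3)*(-13)/(2*2) = -½*39/2 = -39/4)
457851 - X(-656) = 457851 - 1*(-39/4) = 457851 + 39/4 = 1831443/4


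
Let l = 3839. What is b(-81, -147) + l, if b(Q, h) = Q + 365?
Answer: 4123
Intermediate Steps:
b(Q, h) = 365 + Q
b(-81, -147) + l = (365 - 81) + 3839 = 284 + 3839 = 4123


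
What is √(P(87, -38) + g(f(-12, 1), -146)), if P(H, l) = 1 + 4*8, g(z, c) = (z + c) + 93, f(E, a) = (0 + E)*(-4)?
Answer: 2*√7 ≈ 5.2915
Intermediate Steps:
f(E, a) = -4*E (f(E, a) = E*(-4) = -4*E)
g(z, c) = 93 + c + z (g(z, c) = (c + z) + 93 = 93 + c + z)
P(H, l) = 33 (P(H, l) = 1 + 32 = 33)
√(P(87, -38) + g(f(-12, 1), -146)) = √(33 + (93 - 146 - 4*(-12))) = √(33 + (93 - 146 + 48)) = √(33 - 5) = √28 = 2*√7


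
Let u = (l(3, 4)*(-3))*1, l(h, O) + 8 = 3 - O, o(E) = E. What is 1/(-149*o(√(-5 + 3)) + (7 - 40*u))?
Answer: I/(-1073*I + 149*√2) ≈ -0.00089736 + 0.00017623*I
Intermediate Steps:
l(h, O) = -5 - O (l(h, O) = -8 + (3 - O) = -5 - O)
u = 27 (u = ((-5 - 1*4)*(-3))*1 = ((-5 - 4)*(-3))*1 = -9*(-3)*1 = 27*1 = 27)
1/(-149*o(√(-5 + 3)) + (7 - 40*u)) = 1/(-149*√(-5 + 3) + (7 - 40*27)) = 1/(-149*I*√2 + (7 - 1080)) = 1/(-149*I*√2 - 1073) = 1/(-1073 - 149*I*√2)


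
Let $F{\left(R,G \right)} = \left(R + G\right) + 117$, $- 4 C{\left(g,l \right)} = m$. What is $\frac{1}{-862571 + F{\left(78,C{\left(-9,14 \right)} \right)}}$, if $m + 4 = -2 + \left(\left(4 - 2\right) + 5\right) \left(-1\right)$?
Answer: $- \frac{4}{3449491} \approx -1.1596 \cdot 10^{-6}$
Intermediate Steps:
$m = -13$ ($m = -4 + \left(-2 + \left(\left(4 - 2\right) + 5\right) \left(-1\right)\right) = -4 + \left(-2 + \left(2 + 5\right) \left(-1\right)\right) = -4 + \left(-2 + 7 \left(-1\right)\right) = -4 - 9 = -13$)
$C{\left(g,l \right)} = \frac{13}{4}$ ($C{\left(g,l \right)} = \left(- \frac{1}{4}\right) \left(-13\right) = \frac{13}{4}$)
$F{\left(R,G \right)} = 117 + G + R$ ($F{\left(R,G \right)} = \left(G + R\right) + 117 = 117 + G + R$)
$\frac{1}{-862571 + F{\left(78,C{\left(-9,14 \right)} \right)}} = \frac{1}{-862571 + \left(117 + \frac{13}{4} + 78\right)} = \frac{1}{-862571 + \frac{793}{4}} = \frac{1}{- \frac{3449491}{4}} = - \frac{4}{3449491}$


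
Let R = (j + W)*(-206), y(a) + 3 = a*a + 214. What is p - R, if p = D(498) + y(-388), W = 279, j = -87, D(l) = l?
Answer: 190805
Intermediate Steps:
y(a) = 211 + a**2 (y(a) = -3 + (a*a + 214) = -3 + (a**2 + 214) = -3 + (214 + a**2) = 211 + a**2)
p = 151253 (p = 498 + (211 + (-388)**2) = 498 + (211 + 150544) = 498 + 150755 = 151253)
R = -39552 (R = (-87 + 279)*(-206) = 192*(-206) = -39552)
p - R = 151253 - 1*(-39552) = 151253 + 39552 = 190805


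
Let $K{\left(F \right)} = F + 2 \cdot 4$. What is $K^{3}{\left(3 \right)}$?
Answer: $1331$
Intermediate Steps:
$K{\left(F \right)} = 8 + F$ ($K{\left(F \right)} = F + 8 = 8 + F$)
$K^{3}{\left(3 \right)} = \left(8 + 3\right)^{3} = 11^{3} = 1331$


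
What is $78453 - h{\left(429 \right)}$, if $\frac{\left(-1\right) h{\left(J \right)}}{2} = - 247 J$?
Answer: $-133473$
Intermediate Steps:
$h{\left(J \right)} = 494 J$ ($h{\left(J \right)} = - 2 \left(- 247 J\right) = 494 J$)
$78453 - h{\left(429 \right)} = 78453 - 494 \cdot 429 = 78453 - 211926 = -133473$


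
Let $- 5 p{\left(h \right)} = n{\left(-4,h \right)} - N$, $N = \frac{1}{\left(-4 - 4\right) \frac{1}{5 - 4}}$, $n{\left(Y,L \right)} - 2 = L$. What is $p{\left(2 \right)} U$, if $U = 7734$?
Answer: $- \frac{127611}{20} \approx -6380.5$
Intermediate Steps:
$n{\left(Y,L \right)} = 2 + L$
$N = - \frac{1}{8}$ ($N = \frac{1}{\left(-8\right) 1^{-1}} = \frac{1}{\left(-8\right) 1} = \frac{1}{-8} = - \frac{1}{8} \approx -0.125$)
$p{\left(h \right)} = - \frac{17}{40} - \frac{h}{5}$ ($p{\left(h \right)} = - \frac{\left(2 + h\right) - - \frac{1}{8}}{5} = - \frac{\left(2 + h\right) + \frac{1}{8}}{5} = - \frac{\frac{17}{8} + h}{5} = - \frac{17}{40} - \frac{h}{5}$)
$p{\left(2 \right)} U = \left(- \frac{17}{40} - \frac{2}{5}\right) 7734 = \left(- \frac{33}{40}\right) 7734 = - \frac{127611}{20}$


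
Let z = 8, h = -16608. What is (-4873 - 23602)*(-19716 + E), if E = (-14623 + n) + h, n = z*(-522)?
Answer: 1569627425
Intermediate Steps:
n = -4176 (n = 8*(-522) = -4176)
E = -35407 (E = (-14623 - 4176) - 16608 = -18799 - 16608 = -35407)
(-4873 - 23602)*(-19716 + E) = (-4873 - 23602)*(-19716 - 35407) = -28475*(-55123) = 1569627425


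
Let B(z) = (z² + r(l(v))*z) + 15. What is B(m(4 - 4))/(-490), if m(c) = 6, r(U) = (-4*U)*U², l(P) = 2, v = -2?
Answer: 141/490 ≈ 0.28776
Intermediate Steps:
r(U) = -4*U³
B(z) = 15 + z² - 32*z (B(z) = (z² + (-4*2³)*z) + 15 = (z² + (-4*8)*z) + 15 = (z² - 32*z) + 15 = 15 + z² - 32*z)
B(m(4 - 4))/(-490) = (15 + 6² - 32*6)/(-490) = (15 + 36 - 192)*(-1/490) = -141*(-1/490) = 141/490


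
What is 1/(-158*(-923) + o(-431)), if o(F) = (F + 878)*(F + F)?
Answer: -1/239480 ≈ -4.1757e-6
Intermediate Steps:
o(F) = 2*F*(878 + F) (o(F) = (878 + F)*(2*F) = 2*F*(878 + F))
1/(-158*(-923) + o(-431)) = 1/(-158*(-923) + 2*(-431)*(878 - 431)) = 1/(145834 + 2*(-431)*447) = 1/(145834 - 385314) = 1/(-239480) = -1/239480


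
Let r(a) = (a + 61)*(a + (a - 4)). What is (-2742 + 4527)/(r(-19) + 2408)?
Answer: 255/92 ≈ 2.7717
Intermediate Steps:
r(a) = (-4 + 2*a)*(61 + a) (r(a) = (61 + a)*(a + (-4 + a)) = (61 + a)*(-4 + 2*a) = (-4 + 2*a)*(61 + a))
(-2742 + 4527)/(r(-19) + 2408) = (-2742 + 4527)/((-244 + 2*(-19)² + 118*(-19)) + 2408) = 1785/((-244 + 2*361 - 2242) + 2408) = 1785/((-244 + 722 - 2242) + 2408) = 1785/(-1764 + 2408) = 1785/644 = 1785*(1/644) = 255/92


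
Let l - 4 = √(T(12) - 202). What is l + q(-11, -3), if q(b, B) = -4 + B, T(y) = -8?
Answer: -3 + I*√210 ≈ -3.0 + 14.491*I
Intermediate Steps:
l = 4 + I*√210 (l = 4 + √(-8 - 202) = 4 + √(-210) = 4 + I*√210 ≈ 4.0 + 14.491*I)
l + q(-11, -3) = (4 + I*√210) + (-4 - 3) = (4 + I*√210) - 7 = -3 + I*√210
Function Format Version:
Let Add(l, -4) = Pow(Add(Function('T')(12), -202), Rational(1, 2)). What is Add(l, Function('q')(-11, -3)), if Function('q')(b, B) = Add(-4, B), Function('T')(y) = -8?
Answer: Add(-3, Mul(I, Pow(210, Rational(1, 2)))) ≈ Add(-3.0000, Mul(14.491, I))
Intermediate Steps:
l = Add(4, Mul(I, Pow(210, Rational(1, 2)))) (l = Add(4, Pow(Add(-8, -202), Rational(1, 2))) = Add(4, Pow(-210, Rational(1, 2))) = Add(4, Mul(I, Pow(210, Rational(1, 2)))) ≈ Add(4.0000, Mul(14.491, I)))
Add(l, Function('q')(-11, -3)) = Add(Add(4, Mul(I, Pow(210, Rational(1, 2)))), Add(-4, -3)) = Add(Add(4, Mul(I, Pow(210, Rational(1, 2)))), -7) = Add(-3, Mul(I, Pow(210, Rational(1, 2))))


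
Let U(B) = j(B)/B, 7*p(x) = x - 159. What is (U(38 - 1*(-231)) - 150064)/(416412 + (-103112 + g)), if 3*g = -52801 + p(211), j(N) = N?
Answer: -1050441/2069915 ≈ -0.50748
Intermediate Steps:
p(x) = -159/7 + x/7 (p(x) = (x - 159)/7 = (-159 + x)/7 = -159/7 + x/7)
U(B) = 1 (U(B) = B/B = 1)
g = -123185/7 (g = (-52801 + (-159/7 + (⅐)*211))/3 = (-52801 + (-159/7 + 211/7))/3 = (-52801 + 52/7)/3 = (⅓)*(-369555/7) = -123185/7 ≈ -17598.)
(U(38 - 1*(-231)) - 150064)/(416412 + (-103112 + g)) = (1 - 150064)/(416412 + (-103112 - 123185/7)) = -150063/(416412 - 844969/7) = -150063/2069915/7 = -150063*7/2069915 = -1050441/2069915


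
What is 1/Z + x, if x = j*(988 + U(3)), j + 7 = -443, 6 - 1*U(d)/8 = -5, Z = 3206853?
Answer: -1552758222599/3206853 ≈ -4.8420e+5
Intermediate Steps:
U(d) = 88 (U(d) = 48 - 8*(-5) = 48 + 40 = 88)
j = -450 (j = -7 - 443 = -450)
x = -484200 (x = -450*(988 + 88) = -450*1076 = -484200)
1/Z + x = 1/3206853 - 484200 = -1552758222599/3206853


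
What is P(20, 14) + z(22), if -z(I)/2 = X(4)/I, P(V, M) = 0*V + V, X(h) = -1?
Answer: 221/11 ≈ 20.091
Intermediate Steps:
P(V, M) = V (P(V, M) = 0 + V = V)
z(I) = 2/I (z(I) = -(-2)/I = 2/I)
P(20, 14) + z(22) = 20 + 2/22 = 20 + 2*(1/22) = 20 + 1/11 = 221/11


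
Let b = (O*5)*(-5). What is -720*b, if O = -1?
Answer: -18000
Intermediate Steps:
b = 25 (b = -1*5*(-5) = -5*(-5) = 25)
-720*b = -720*25 = -18000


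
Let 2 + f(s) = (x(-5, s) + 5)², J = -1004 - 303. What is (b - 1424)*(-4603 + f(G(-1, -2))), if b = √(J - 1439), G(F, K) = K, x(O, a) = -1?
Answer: 6534736 - 4589*I*√2746 ≈ 6.5347e+6 - 2.4047e+5*I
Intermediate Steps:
J = -1307
f(s) = 14 (f(s) = -2 + (-1 + 5)² = -2 + 4² = -2 + 16 = 14)
b = I*√2746 (b = √(-1307 - 1439) = √(-2746) = I*√2746 ≈ 52.402*I)
(b - 1424)*(-4603 + f(G(-1, -2))) = (I*√2746 - 1424)*(-4603 + 14) = (-1424 + I*√2746)*(-4589) = 6534736 - 4589*I*√2746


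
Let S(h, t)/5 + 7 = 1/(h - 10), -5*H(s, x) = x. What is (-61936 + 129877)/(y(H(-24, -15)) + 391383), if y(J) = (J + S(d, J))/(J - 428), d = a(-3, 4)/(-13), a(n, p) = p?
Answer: 1289746650/7429755401 ≈ 0.17359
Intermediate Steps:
H(s, x) = -x/5
d = -4/13 (d = 4/(-13) = 4*(-1/13) = -4/13 ≈ -0.30769)
S(h, t) = -35 + 5/(-10 + h) (S(h, t) = -35 + 5/(h - 10) = -35 + 5/(-10 + h))
y(J) = (-4755/134 + J)/(-428 + J) (y(J) = (J + 5*(71 - 7*(-4/13))/(-10 - 4/13))/(J - 428) = (J + 5*(71 + 28/13)/(-134/13))/(-428 + J) = (J + 5*(-13/134)*(951/13))/(-428 + J) = (J - 4755/134)/(-428 + J) = (-4755/134 + J)/(-428 + J))
(-61936 + 129877)/(y(H(-24, -15)) + 391383) = (-61936 + 129877)/((-4755/134 - ⅕*(-15))/(-428 - ⅕*(-15)) + 391383) = 67941/((-4755/134 + 3)/(-428 + 3) + 391383) = 67941/(-4353/134/(-425) + 391383) = 67941/(-1/425*(-4353/134) + 391383) = 67941/(4353/56950 + 391383) = 67941/(22289266203/56950) = 67941*(56950/22289266203) = 1289746650/7429755401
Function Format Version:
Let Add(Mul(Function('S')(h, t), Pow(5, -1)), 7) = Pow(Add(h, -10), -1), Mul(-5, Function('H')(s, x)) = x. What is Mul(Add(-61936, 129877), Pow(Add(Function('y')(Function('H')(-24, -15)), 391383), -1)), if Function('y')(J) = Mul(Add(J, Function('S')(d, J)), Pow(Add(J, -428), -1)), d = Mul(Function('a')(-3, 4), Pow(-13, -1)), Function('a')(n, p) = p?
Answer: Rational(1289746650, 7429755401) ≈ 0.17359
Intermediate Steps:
Function('H')(s, x) = Mul(Rational(-1, 5), x)
d = Rational(-4, 13) (d = Mul(4, Pow(-13, -1)) = Mul(4, Rational(-1, 13)) = Rational(-4, 13) ≈ -0.30769)
Function('S')(h, t) = Add(-35, Mul(5, Pow(Add(-10, h), -1))) (Function('S')(h, t) = Add(-35, Mul(5, Pow(Add(h, -10), -1))) = Add(-35, Mul(5, Pow(Add(-10, h), -1))))
Function('y')(J) = Mul(Pow(Add(-428, J), -1), Add(Rational(-4755, 134), J)) (Function('y')(J) = Mul(Add(J, Mul(5, Pow(Add(-10, Rational(-4, 13)), -1), Add(71, Mul(-7, Rational(-4, 13))))), Pow(Add(J, -428), -1)) = Mul(Add(J, Mul(5, Pow(Rational(-134, 13), -1), Add(71, Rational(28, 13)))), Pow(Add(-428, J), -1)) = Mul(Add(J, Mul(5, Rational(-13, 134), Rational(951, 13))), Pow(Add(-428, J), -1)) = Mul(Add(J, Rational(-4755, 134)), Pow(Add(-428, J), -1)) = Mul(Add(Rational(-4755, 134), J), Pow(Add(-428, J), -1)) = Mul(Pow(Add(-428, J), -1), Add(Rational(-4755, 134), J)))
Mul(Add(-61936, 129877), Pow(Add(Function('y')(Function('H')(-24, -15)), 391383), -1)) = Mul(Add(-61936, 129877), Pow(Add(Mul(Pow(Add(-428, Mul(Rational(-1, 5), -15)), -1), Add(Rational(-4755, 134), Mul(Rational(-1, 5), -15))), 391383), -1)) = Mul(67941, Pow(Add(Mul(Pow(Add(-428, 3), -1), Add(Rational(-4755, 134), 3)), 391383), -1)) = Mul(67941, Pow(Add(Mul(Pow(-425, -1), Rational(-4353, 134)), 391383), -1)) = Mul(67941, Pow(Add(Mul(Rational(-1, 425), Rational(-4353, 134)), 391383), -1)) = Mul(67941, Pow(Add(Rational(4353, 56950), 391383), -1)) = Mul(67941, Pow(Rational(22289266203, 56950), -1)) = Mul(67941, Rational(56950, 22289266203)) = Rational(1289746650, 7429755401)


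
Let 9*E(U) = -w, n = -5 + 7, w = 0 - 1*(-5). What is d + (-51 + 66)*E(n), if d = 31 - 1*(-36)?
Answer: 176/3 ≈ 58.667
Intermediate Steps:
w = 5 (w = 0 + 5 = 5)
n = 2
E(U) = -5/9 (E(U) = (-1*5)/9 = (⅑)*(-5) = -5/9)
d = 67 (d = 31 + 36 = 67)
d + (-51 + 66)*E(n) = 67 + (-51 + 66)*(-5/9) = 67 + 15*(-5/9) = 67 - 25/3 = 176/3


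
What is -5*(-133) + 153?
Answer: 818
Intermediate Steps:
-5*(-133) + 153 = 665 + 153 = 818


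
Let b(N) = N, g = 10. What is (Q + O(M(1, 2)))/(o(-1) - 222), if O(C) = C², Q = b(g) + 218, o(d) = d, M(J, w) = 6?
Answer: -264/223 ≈ -1.1839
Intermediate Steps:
Q = 228 (Q = 10 + 218 = 228)
(Q + O(M(1, 2)))/(o(-1) - 222) = (228 + 6²)/(-1 - 222) = (228 + 36)/(-223) = 264*(-1/223) = -264/223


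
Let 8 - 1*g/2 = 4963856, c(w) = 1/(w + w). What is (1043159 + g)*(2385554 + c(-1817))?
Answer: -77020968448177195/3634 ≈ -2.1195e+13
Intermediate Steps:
c(w) = 1/(2*w)
g = -9927696 (g = 16 - 2*4963856 = 16 - 9927712 = -9927696)
(1043159 + g)*(2385554 + c(-1817)) = (1043159 - 9927696)*(2385554 + (½)/(-1817)) = -8884537*(2385554 + (½)*(-1/1817)) = -8884537*(2385554 - 1/3634) = -8884537*8669103235/3634 = -77020968448177195/3634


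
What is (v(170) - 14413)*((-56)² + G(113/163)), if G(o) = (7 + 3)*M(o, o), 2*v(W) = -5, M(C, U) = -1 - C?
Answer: -7328955524/163 ≈ -4.4963e+7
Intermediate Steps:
v(W) = -5/2 (v(W) = (½)*(-5) = -5/2)
G(o) = -10 - 10*o (G(o) = (7 + 3)*(-1 - o) = 10*(-1 - o) = -10 - 10*o)
(v(170) - 14413)*((-56)² + G(113/163)) = (-5/2 - 14413)*((-56)² + (-10 - 1130/163)) = -28831*(3136 + (-10 - 1130/163))/2 = -28831*(3136 - 2760/163)/2 = -28831/2*508408/163 = -7328955524/163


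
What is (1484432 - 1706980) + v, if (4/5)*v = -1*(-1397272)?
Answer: 1524042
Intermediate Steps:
v = 1746590 (v = 5*(-1*(-1397272))/4 = (5/4)*1397272 = 1746590)
(1484432 - 1706980) + v = (1484432 - 1706980) + 1746590 = -222548 + 1746590 = 1524042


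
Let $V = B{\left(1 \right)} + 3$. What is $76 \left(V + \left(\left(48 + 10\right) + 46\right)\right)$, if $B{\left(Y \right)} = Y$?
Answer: $8208$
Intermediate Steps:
$V = 4$ ($V = 1 + 3 = 4$)
$76 \left(V + \left(\left(48 + 10\right) + 46\right)\right) = 76 \left(4 + \left(\left(48 + 10\right) + 46\right)\right) = 76 \left(4 + \left(58 + 46\right)\right) = 76 \left(4 + 104\right) = 76 \cdot 108 = 8208$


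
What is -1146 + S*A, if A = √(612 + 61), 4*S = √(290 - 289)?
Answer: -1146 + √673/4 ≈ -1139.5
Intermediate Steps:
S = ¼ (S = √(290 - 289)/4 = √1/4 = (¼)*1 = ¼ ≈ 0.25000)
A = √673 ≈ 25.942
-1146 + S*A = -1146 + √673/4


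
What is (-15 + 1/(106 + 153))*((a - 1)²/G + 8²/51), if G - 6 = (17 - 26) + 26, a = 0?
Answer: -5915332/303807 ≈ -19.471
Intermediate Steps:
G = 23 (G = 6 + ((17 - 26) + 26) = 6 + (-9 + 26) = 6 + 17 = 23)
(-15 + 1/(106 + 153))*((a - 1)²/G + 8²/51) = (-15 + 1/(106 + 153))*((0 - 1)²/23 + 8²/51) = (-15 + 1/259)*((-1)²*(1/23) + 64*(1/51)) = (-15 + 1/259)*(1*(1/23) + 64/51) = -3884*(1/23 + 64/51)/259 = -3884/259*1523/1173 = -5915332/303807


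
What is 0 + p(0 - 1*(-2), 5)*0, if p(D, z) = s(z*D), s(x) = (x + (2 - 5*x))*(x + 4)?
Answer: 0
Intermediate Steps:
s(x) = (2 - 4*x)*(4 + x)
p(D, z) = 8 - 14*D*z - 4*D**2*z**2 (p(D, z) = 8 - 14*z*D - 4*D**2*z**2 = 8 - 14*D*z - 4*D**2*z**2)
0 + p(0 - 1*(-2), 5)*0 = 0 + (8 - 14*(0 - 1*(-2))*5 - 4*(0 - 1*(-2))**2*5**2)*0 = 0 + (8 - 14*(0 + 2)*5 - 4*(0 + 2)**2*25)*0 = 0 + (8 - 14*2*5 - 4*2**2*25)*0 = 0 + (8 - 140 - 4*4*25)*0 = 0 + (8 - 140 - 400)*0 = 0 - 532*0 = 0 + 0 = 0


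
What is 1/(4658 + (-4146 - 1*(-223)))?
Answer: 1/735 ≈ 0.0013605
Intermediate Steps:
1/(4658 + (-4146 - 1*(-223))) = 1/(4658 + (-4146 + 223)) = 1/(4658 - 3923) = 1/735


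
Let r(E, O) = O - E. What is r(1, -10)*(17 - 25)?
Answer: 88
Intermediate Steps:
r(1, -10)*(17 - 25) = (-10 - 1*1)*(17 - 25) = (-10 - 1)*(-8) = -11*(-8) = 88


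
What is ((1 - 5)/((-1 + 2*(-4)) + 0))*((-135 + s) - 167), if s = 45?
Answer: -1028/9 ≈ -114.22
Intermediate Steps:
((1 - 5)/((-1 + 2*(-4)) + 0))*((-135 + s) - 167) = ((1 - 5)/((-1 + 2*(-4)) + 0))*((-135 + 45) - 167) = (-4/((-1 - 8) + 0))*(-90 - 167) = -4/(-9 + 0)*(-257) = -4/(-9)*(-257) = -4*(-1/9)*(-257) = (4/9)*(-257) = -1028/9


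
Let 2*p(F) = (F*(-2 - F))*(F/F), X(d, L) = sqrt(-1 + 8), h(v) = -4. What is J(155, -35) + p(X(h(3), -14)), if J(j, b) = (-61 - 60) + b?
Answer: -319/2 - sqrt(7) ≈ -162.15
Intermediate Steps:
X(d, L) = sqrt(7)
J(j, b) = -121 + b
p(F) = F*(-2 - F)/2 (p(F) = ((F*(-2 - F))*(F/F))/2 = ((F*(-2 - F))*1)/2 = (F*(-2 - F))/2 = F*(-2 - F)/2)
J(155, -35) + p(X(h(3), -14)) = (-121 - 35) - sqrt(7)*(2 + sqrt(7))/2 = -156 - sqrt(7)*(2 + sqrt(7))/2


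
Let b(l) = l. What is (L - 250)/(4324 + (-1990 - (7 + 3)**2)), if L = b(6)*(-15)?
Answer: -170/1117 ≈ -0.15219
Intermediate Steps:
L = -90 (L = 6*(-15) = -90)
(L - 250)/(4324 + (-1990 - (7 + 3)**2)) = (-90 - 250)/(4324 + (-1990 - (7 + 3)**2)) = -340/(4324 + (-1990 - 1*10**2)) = -340/(4324 + (-1990 - 1*100)) = -340/(4324 + (-1990 - 100)) = -340/(4324 - 2090) = -340/2234 = -340*1/2234 = -170/1117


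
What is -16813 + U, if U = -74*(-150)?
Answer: -5713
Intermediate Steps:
U = 11100
-16813 + U = -16813 + 11100 = -5713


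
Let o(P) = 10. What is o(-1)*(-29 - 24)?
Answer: -530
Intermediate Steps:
o(-1)*(-29 - 24) = 10*(-29 - 24) = 10*(-53) = -530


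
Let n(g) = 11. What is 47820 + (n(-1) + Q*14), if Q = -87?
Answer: 46613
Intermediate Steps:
47820 + (n(-1) + Q*14) = 47820 + (11 - 87*14) = 47820 + (11 - 1218) = 47820 - 1207 = 46613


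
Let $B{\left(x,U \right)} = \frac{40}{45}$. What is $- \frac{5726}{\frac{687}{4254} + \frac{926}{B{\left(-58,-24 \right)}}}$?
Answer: $- \frac{2319848}{422123} \approx -5.4957$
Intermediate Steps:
$B{\left(x,U \right)} = \frac{8}{9}$ ($B{\left(x,U \right)} = 40 \cdot \frac{1}{45} = \frac{8}{9}$)
$- \frac{5726}{\frac{687}{4254} + \frac{926}{B{\left(-58,-24 \right)}}} = - \frac{5726}{\frac{687}{4254} + \frac{926}{\frac{8}{9}}} = - \frac{5726}{687 \cdot \frac{1}{4254} + 926 \cdot \frac{9}{8}} = - \frac{5726}{\frac{229}{1418} + \frac{4167}{4}} = - \frac{5726}{\frac{2954861}{2836}} = \left(-5726\right) \frac{2836}{2954861} = - \frac{2319848}{422123}$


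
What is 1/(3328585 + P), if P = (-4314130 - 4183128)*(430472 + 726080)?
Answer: -1/9827517405831 ≈ -1.0176e-13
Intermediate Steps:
P = -9827520734416 (P = -8497258*1156552 = -9827520734416)
1/(3328585 + P) = 1/(3328585 - 9827520734416) = 1/(-9827517405831) = -1/9827517405831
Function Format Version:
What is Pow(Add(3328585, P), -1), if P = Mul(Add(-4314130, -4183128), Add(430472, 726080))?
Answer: Rational(-1, 9827517405831) ≈ -1.0176e-13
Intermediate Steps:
P = -9827520734416 (P = Mul(-8497258, 1156552) = -9827520734416)
Pow(Add(3328585, P), -1) = Pow(Add(3328585, -9827520734416), -1) = Pow(-9827517405831, -1) = Rational(-1, 9827517405831)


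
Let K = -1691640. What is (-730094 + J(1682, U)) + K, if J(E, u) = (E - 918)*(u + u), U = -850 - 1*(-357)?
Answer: -3175038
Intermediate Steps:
U = -493 (U = -850 + 357 = -493)
J(E, u) = 2*u*(-918 + E) (J(E, u) = (-918 + E)*(2*u) = 2*u*(-918 + E))
(-730094 + J(1682, U)) + K = (-730094 + 2*(-493)*(-918 + 1682)) - 1691640 = (-730094 + 2*(-493)*764) - 1691640 = (-730094 - 753304) - 1691640 = -1483398 - 1691640 = -3175038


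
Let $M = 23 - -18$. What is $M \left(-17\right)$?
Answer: $-697$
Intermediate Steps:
$M = 41$ ($M = 23 + 18 = 41$)
$M \left(-17\right) = 41 \left(-17\right) = -697$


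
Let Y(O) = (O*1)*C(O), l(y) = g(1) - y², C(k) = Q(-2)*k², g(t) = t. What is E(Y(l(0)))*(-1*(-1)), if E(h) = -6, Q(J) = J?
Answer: -6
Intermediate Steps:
C(k) = -2*k²
l(y) = 1 - y²
Y(O) = -2*O³ (Y(O) = (O*1)*(-2*O²) = O*(-2*O²) = -2*O³)
E(Y(l(0)))*(-1*(-1)) = -(-6)*(-1) = -6*1 = -6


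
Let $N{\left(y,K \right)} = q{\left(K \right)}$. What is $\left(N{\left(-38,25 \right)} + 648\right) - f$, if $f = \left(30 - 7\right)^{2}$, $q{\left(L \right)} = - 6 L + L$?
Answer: $-6$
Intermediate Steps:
$q{\left(L \right)} = - 5 L$
$N{\left(y,K \right)} = - 5 K$
$f = 529$ ($f = 23^{2} = 529$)
$\left(N{\left(-38,25 \right)} + 648\right) - f = \left(\left(-5\right) 25 + 648\right) - 529 = \left(-125 + 648\right) - 529 = 523 - 529 = -6$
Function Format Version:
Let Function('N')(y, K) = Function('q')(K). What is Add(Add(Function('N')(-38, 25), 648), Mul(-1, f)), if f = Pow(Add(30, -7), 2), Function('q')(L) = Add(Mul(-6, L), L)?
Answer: -6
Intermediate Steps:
Function('q')(L) = Mul(-5, L)
Function('N')(y, K) = Mul(-5, K)
f = 529 (f = Pow(23, 2) = 529)
Add(Add(Function('N')(-38, 25), 648), Mul(-1, f)) = Add(Add(Mul(-5, 25), 648), Mul(-1, 529)) = Add(Add(-125, 648), -529) = Add(523, -529) = -6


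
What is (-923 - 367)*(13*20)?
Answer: -335400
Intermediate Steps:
(-923 - 367)*(13*20) = -1290*260 = -335400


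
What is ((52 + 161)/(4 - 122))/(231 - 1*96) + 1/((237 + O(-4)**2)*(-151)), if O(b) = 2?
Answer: -2589071/193236210 ≈ -0.013398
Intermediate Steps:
((52 + 161)/(4 - 122))/(231 - 1*96) + 1/((237 + O(-4)**2)*(-151)) = ((52 + 161)/(4 - 122))/(231 - 1*96) + 1/((237 + 2**2)*(-151)) = (213/(-118))/(231 - 96) - 1/151/(237 + 4) = (213*(-1/118))/135 - 1/151/241 = -213/118*1/135 + (1/241)*(-1/151) = -71/5310 - 1/36391 = -2589071/193236210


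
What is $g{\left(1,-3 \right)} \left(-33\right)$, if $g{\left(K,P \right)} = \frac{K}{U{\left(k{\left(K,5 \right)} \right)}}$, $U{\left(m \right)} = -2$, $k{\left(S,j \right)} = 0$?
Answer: $\frac{33}{2} \approx 16.5$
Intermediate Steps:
$g{\left(K,P \right)} = - \frac{K}{2}$ ($g{\left(K,P \right)} = \frac{K}{-2} = K \left(- \frac{1}{2}\right) = - \frac{K}{2}$)
$g{\left(1,-3 \right)} \left(-33\right) = \left(- \frac{1}{2}\right) 1 \left(-33\right) = \left(- \frac{1}{2}\right) \left(-33\right) = \frac{33}{2}$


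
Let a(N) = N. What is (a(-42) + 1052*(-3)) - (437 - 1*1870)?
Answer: -1765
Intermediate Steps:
(a(-42) + 1052*(-3)) - (437 - 1*1870) = (-42 + 1052*(-3)) - (437 - 1*1870) = (-42 - 3156) - (437 - 1870) = -3198 - 1*(-1433) = -3198 + 1433 = -1765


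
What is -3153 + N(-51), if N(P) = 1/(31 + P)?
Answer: -63061/20 ≈ -3153.1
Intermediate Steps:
-3153 + N(-51) = -3153 + 1/(31 - 51) = -3153 + 1/(-20) = -3153 - 1/20 = -63061/20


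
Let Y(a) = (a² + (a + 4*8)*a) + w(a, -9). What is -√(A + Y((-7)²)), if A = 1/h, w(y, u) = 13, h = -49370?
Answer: -3*√1728656040370/49370 ≈ -79.894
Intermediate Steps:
A = -1/49370 (A = 1/(-49370) = -1/49370 ≈ -2.0255e-5)
Y(a) = 13 + a² + a*(32 + a) (Y(a) = (a² + (a + 4*8)*a) + 13 = (a² + (a + 32)*a) + 13 = (a² + (32 + a)*a) + 13 = (a² + a*(32 + a)) + 13 = 13 + a² + a*(32 + a))
-√(A + Y((-7)²)) = -√(-1/49370 + (13 + 2*((-7)²)² + 32*(-7)²)) = -√(-1/49370 + (13 + 2*49² + 32*49)) = -√(-1/49370 + (13 + 2*2401 + 1568)) = -√(-1/49370 + (13 + 4802 + 1568)) = -√(-1/49370 + 6383) = -√(315128709/49370) = -3*√1728656040370/49370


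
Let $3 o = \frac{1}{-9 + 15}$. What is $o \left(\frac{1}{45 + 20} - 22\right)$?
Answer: $- \frac{1429}{1170} \approx -1.2214$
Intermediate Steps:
$o = \frac{1}{18}$ ($o = \frac{1}{3 \left(-9 + 15\right)} = \frac{1}{3 \cdot 6} = \frac{1}{3} \cdot \frac{1}{6} = \frac{1}{18} \approx 0.055556$)
$o \left(\frac{1}{45 + 20} - 22\right) = \frac{\frac{1}{45 + 20} - 22}{18} = \frac{\frac{1}{65} - 22}{18} = \frac{1}{18} \left(- \frac{1429}{65}\right) = - \frac{1429}{1170}$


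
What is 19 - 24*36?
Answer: -845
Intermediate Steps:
19 - 24*36 = 19 - 864 = -845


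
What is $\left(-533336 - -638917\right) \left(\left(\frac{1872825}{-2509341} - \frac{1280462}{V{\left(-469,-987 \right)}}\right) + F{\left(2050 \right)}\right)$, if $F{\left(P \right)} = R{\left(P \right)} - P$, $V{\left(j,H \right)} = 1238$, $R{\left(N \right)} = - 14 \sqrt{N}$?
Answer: $- \frac{168646130443762692}{517760693} - 7390670 \sqrt{82} \approx -3.9265 \cdot 10^{8}$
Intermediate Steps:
$F{\left(P \right)} = - P - 14 \sqrt{P}$ ($F{\left(P \right)} = - 14 \sqrt{P} - P = - P - 14 \sqrt{P}$)
$\left(-533336 - -638917\right) \left(\left(\frac{1872825}{-2509341} - \frac{1280462}{V{\left(-469,-987 \right)}}\right) + F{\left(2050 \right)}\right) = \left(-533336 - -638917\right) \left(\left(\frac{1872825}{-2509341} - \frac{1280462}{1238}\right) - \left(2050 + 14 \sqrt{2050}\right)\right) = \left(-533336 + \left(-1087937 + 1726854\right)\right) \left(\left(1872825 \left(- \frac{1}{2509341}\right) - \frac{640231}{619}\right) - \left(2050 + 14 \cdot 5 \sqrt{82}\right)\right) = \left(-533336 + 638917\right) \left(\left(- \frac{624275}{836447} - \frac{640231}{619}\right) - \left(2050 + 70 \sqrt{82}\right)\right) = 105581 \left(- \frac{535905725482}{517760693} - \left(2050 + 70 \sqrt{82}\right)\right) = 105581 \left(- \frac{1597315146132}{517760693} - 70 \sqrt{82}\right) = - \frac{168646130443762692}{517760693} - 7390670 \sqrt{82}$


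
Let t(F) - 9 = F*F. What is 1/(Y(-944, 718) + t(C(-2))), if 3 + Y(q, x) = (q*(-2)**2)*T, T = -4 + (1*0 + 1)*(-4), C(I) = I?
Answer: 1/30218 ≈ 3.3093e-5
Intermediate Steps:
T = -8 (T = -4 + (0 + 1)*(-4) = -4 + 1*(-4) = -4 - 4 = -8)
t(F) = 9 + F**2 (t(F) = 9 + F*F = 9 + F**2)
Y(q, x) = -3 - 32*q (Y(q, x) = -3 + (q*(-2)**2)*(-8) = -3 + (q*4)*(-8) = -3 + (4*q)*(-8) = -3 - 32*q)
1/(Y(-944, 718) + t(C(-2))) = 1/((-3 - 32*(-944)) + (9 + (-2)**2)) = 1/((-3 + 30208) + (9 + 4)) = 1/(30205 + 13) = 1/30218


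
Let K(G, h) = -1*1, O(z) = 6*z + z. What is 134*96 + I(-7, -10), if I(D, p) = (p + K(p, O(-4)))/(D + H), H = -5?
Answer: 154379/12 ≈ 12865.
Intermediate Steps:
O(z) = 7*z
K(G, h) = -1
I(D, p) = (-1 + p)/(-5 + D) (I(D, p) = (p - 1)/(D - 5) = (-1 + p)/(-5 + D))
134*96 + I(-7, -10) = 134*96 + (-1 - 10)/(-5 - 7) = 12864 - 11/(-12) = 12864 - 1/12*(-11) = 12864 + 11/12 = 154379/12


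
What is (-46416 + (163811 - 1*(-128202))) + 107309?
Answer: 352906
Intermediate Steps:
(-46416 + (163811 - 1*(-128202))) + 107309 = (-46416 + (163811 + 128202)) + 107309 = (-46416 + 292013) + 107309 = 245597 + 107309 = 352906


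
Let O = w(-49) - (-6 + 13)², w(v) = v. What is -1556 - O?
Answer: -1458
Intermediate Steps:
O = -98 (O = -49 - (-6 + 13)² = -49 - 1*7² = -49 - 1*49 = -49 - 49 = -98)
-1556 - O = -1556 - 1*(-98) = -1556 + 98 = -1458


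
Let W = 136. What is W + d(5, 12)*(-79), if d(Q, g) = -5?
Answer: 531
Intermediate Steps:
W + d(5, 12)*(-79) = 136 - 5*(-79) = 136 + 395 = 531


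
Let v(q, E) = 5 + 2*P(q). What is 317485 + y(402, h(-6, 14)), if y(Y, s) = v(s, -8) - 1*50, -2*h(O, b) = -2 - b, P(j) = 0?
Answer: 317440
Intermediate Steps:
v(q, E) = 5 (v(q, E) = 5 + 2*0 = 5 + 0 = 5)
h(O, b) = 1 + b/2 (h(O, b) = -(-2 - b)/2 = 1 + b/2)
y(Y, s) = -45 (y(Y, s) = 5 - 1*50 = 5 - 50 = -45)
317485 + y(402, h(-6, 14)) = 317485 - 45 = 317440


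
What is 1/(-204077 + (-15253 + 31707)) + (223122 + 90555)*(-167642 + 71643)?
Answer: -5649831044996230/187623 ≈ -3.0113e+10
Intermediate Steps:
1/(-204077 + (-15253 + 31707)) + (223122 + 90555)*(-167642 + 71643) = 1/(-204077 + 16454) + 313677*(-95999) = 1/(-187623) - 30112678323 = -1/187623 - 30112678323 = -5649831044996230/187623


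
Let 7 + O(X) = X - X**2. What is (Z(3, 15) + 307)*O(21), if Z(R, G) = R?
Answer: -132370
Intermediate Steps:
O(X) = -7 + X - X**2 (O(X) = -7 + (X - X**2) = -7 + X - X**2)
(Z(3, 15) + 307)*O(21) = (3 + 307)*(-7 + 21 - 1*21**2) = 310*(-7 + 21 - 1*441) = 310*(-7 + 21 - 441) = 310*(-427) = -132370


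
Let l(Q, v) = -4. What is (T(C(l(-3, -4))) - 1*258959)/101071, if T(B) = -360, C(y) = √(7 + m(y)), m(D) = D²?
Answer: -259319/101071 ≈ -2.5657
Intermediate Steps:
C(y) = √(7 + y²)
(T(C(l(-3, -4))) - 1*258959)/101071 = (-360 - 1*258959)/101071 = (-360 - 258959)*(1/101071) = -259319*1/101071 = -259319/101071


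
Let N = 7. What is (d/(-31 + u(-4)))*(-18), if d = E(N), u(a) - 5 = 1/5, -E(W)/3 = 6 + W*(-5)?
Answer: 2610/43 ≈ 60.698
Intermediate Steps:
E(W) = -18 + 15*W (E(W) = -3*(6 + W*(-5)) = -3*(6 - 5*W) = -18 + 15*W)
u(a) = 26/5 (u(a) = 5 + 1/5 = 5 + ⅕ = 26/5)
d = 87 (d = -18 + 15*7 = -18 + 105 = 87)
(d/(-31 + u(-4)))*(-18) = (87/(-31 + 26/5))*(-18) = (87/(-129/5))*(-18) = -5/129*87*(-18) = -145/43*(-18) = 2610/43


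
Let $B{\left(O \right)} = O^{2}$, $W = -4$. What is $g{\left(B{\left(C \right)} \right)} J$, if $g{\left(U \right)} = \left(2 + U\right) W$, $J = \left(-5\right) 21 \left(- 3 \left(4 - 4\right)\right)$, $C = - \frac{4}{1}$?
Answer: $0$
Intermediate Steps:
$C = -4$ ($C = \left(-4\right) 1 = -4$)
$J = 0$ ($J = - 105 \left(\left(-3\right) 0\right) = \left(-105\right) 0 = 0$)
$g{\left(U \right)} = -8 - 4 U$ ($g{\left(U \right)} = \left(2 + U\right) \left(-4\right) = -8 - 4 U$)
$g{\left(B{\left(C \right)} \right)} J = \left(-8 - 4 \left(-4\right)^{2}\right) 0 = \left(-8 - 64\right) 0 = \left(-72\right) 0 = 0$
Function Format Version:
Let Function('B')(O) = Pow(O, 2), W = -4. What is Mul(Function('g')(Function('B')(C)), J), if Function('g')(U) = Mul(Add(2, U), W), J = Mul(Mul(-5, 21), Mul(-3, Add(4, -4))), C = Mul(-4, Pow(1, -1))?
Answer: 0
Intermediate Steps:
C = -4 (C = Mul(-4, 1) = -4)
J = 0 (J = Mul(-105, Mul(-3, 0)) = Mul(-105, 0) = 0)
Function('g')(U) = Add(-8, Mul(-4, U)) (Function('g')(U) = Mul(Add(2, U), -4) = Add(-8, Mul(-4, U)))
Mul(Function('g')(Function('B')(C)), J) = Mul(Add(-8, Mul(-4, Pow(-4, 2))), 0) = Mul(Add(-8, Mul(-4, 16)), 0) = Mul(Add(-8, -64), 0) = Mul(-72, 0) = 0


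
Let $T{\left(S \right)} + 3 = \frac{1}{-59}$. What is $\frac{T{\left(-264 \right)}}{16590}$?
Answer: $- \frac{89}{489405} \approx -0.00018185$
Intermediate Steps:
$T{\left(S \right)} = - \frac{178}{59}$ ($T{\left(S \right)} = -3 + \frac{1}{-59} = -3 - \frac{1}{59} = - \frac{178}{59}$)
$\frac{T{\left(-264 \right)}}{16590} = - \frac{178}{59 \cdot 16590} = \left(- \frac{178}{59}\right) \frac{1}{16590} = - \frac{89}{489405}$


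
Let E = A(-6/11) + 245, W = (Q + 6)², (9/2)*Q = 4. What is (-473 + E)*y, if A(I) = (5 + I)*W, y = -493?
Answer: 7292456/891 ≈ 8184.6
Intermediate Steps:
Q = 8/9 (Q = (2/9)*4 = 8/9 ≈ 0.88889)
W = 3844/81 (W = (8/9 + 6)² = (62/9)² = 3844/81 ≈ 47.457)
A(I) = 19220/81 + 3844*I/81 (A(I) = (5 + I)*(3844/81) = 19220/81 + 3844*I/81)
E = 406651/891 (E = (19220/81 + 3844*(-6/11)/81) + 245 = (19220/81 + 3844*(-6*1/11)/81) + 245 = (19220/81 + (3844/81)*(-6/11)) + 245 = (19220/81 - 7688/297) + 245 = 188356/891 + 245 = 406651/891 ≈ 456.40)
(-473 + E)*y = (-473 + 406651/891)*(-493) = -14792/891*(-493) = 7292456/891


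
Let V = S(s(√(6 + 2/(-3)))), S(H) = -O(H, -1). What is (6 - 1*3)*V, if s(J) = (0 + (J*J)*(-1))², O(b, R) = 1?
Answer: -3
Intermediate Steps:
s(J) = J⁴ (s(J) = (0 + J²*(-1))² = (0 - J²)² = (-J²)² = J⁴)
S(H) = -1 (S(H) = -1*1 = -1)
V = -1
(6 - 1*3)*V = (6 - 1*3)*(-1) = (6 - 3)*(-1) = 3*(-1) = -3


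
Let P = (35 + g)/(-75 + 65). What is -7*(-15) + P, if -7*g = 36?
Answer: 7141/70 ≈ 102.01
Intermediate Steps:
g = -36/7 (g = -1/7*36 = -36/7 ≈ -5.1429)
P = -209/70 (P = (35 - 36/7)/(-75 + 65) = (209/7)/(-10) = (209/7)*(-1/10) = -209/70 ≈ -2.9857)
-7*(-15) + P = -7*(-15) - 209/70 = 105 - 209/70 = 7141/70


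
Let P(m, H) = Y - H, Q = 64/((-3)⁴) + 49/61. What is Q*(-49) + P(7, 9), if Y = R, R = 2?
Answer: -420364/4941 ≈ -85.077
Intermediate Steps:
Y = 2
Q = 7873/4941 (Q = 64/81 + 49*(1/61) = 64*(1/81) + 49/61 = 64/81 + 49/61 = 7873/4941 ≈ 1.5934)
P(m, H) = 2 - H
Q*(-49) + P(7, 9) = (7873/4941)*(-49) + (2 - 1*9) = -385777/4941 + (2 - 9) = -385777/4941 - 7 = -420364/4941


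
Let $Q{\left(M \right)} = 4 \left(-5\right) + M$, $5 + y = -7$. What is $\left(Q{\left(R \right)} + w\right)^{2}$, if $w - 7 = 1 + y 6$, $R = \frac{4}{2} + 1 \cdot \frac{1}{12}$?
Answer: $\frac{966289}{144} \approx 6710.3$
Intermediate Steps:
$y = -12$ ($y = -5 - 7 = -12$)
$R = \frac{25}{12}$ ($R = 4 \cdot \frac{1}{2} + 1 \cdot \frac{1}{12} = 2 + \frac{1}{12} = \frac{25}{12} \approx 2.0833$)
$Q{\left(M \right)} = -20 + M$
$w = -64$ ($w = 7 + \left(1 - 72\right) = 7 - 71 = -64$)
$\left(Q{\left(R \right)} + w\right)^{2} = \left(\left(-20 + \frac{25}{12}\right) - 64\right)^{2} = \left(- \frac{215}{12} - 64\right)^{2} = \left(- \frac{983}{12}\right)^{2} = \frac{966289}{144}$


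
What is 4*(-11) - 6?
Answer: -50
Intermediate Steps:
4*(-11) - 6 = -44 - 6 = -50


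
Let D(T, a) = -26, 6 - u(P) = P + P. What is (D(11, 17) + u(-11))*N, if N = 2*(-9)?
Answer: -36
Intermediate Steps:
u(P) = 6 - 2*P (u(P) = 6 - (P + P) = 6 - 2*P)
N = -18
(D(11, 17) + u(-11))*N = (-26 + (6 - 2*(-11)))*(-18) = (-26 + (6 + 22))*(-18) = (-26 + 28)*(-18) = 2*(-18) = -36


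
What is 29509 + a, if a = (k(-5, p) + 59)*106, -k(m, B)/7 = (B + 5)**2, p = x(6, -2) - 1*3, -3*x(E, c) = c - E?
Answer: 176435/9 ≈ 19604.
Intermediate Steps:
x(E, c) = -c/3 + E/3 (x(E, c) = -(c - E)/3 = -c/3 + E/3)
p = -1/3 (p = (-1/3*(-2) + (1/3)*6) - 1*3 = (2/3 + 2) - 3 = 8/3 - 3 = -1/3 ≈ -0.33333)
k(m, B) = -7*(5 + B)**2 (k(m, B) = -7*(B + 5)**2 = -7*(5 + B)**2)
a = -89146/9 (a = (-7*(5 - 1/3)**2 + 59)*106 = (-7*(14/3)**2 + 59)*106 = (-7*196/9 + 59)*106 = (-1372/9 + 59)*106 = -841/9*106 = -89146/9 ≈ -9905.1)
29509 + a = 29509 - 89146/9 = 176435/9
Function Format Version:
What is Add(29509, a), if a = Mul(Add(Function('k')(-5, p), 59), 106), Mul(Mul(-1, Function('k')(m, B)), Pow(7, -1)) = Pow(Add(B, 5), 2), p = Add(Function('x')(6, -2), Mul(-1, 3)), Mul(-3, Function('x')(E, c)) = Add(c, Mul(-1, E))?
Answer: Rational(176435, 9) ≈ 19604.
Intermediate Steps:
Function('x')(E, c) = Add(Mul(Rational(-1, 3), c), Mul(Rational(1, 3), E)) (Function('x')(E, c) = Mul(Rational(-1, 3), Add(c, Mul(-1, E))) = Add(Mul(Rational(-1, 3), c), Mul(Rational(1, 3), E)))
p = Rational(-1, 3) (p = Add(Add(Mul(Rational(-1, 3), -2), Mul(Rational(1, 3), 6)), Mul(-1, 3)) = Add(Add(Rational(2, 3), 2), -3) = Add(Rational(8, 3), -3) = Rational(-1, 3) ≈ -0.33333)
Function('k')(m, B) = Mul(-7, Pow(Add(5, B), 2)) (Function('k')(m, B) = Mul(-7, Pow(Add(B, 5), 2)) = Mul(-7, Pow(Add(5, B), 2)))
a = Rational(-89146, 9) (a = Mul(Add(Mul(-7, Pow(Add(5, Rational(-1, 3)), 2)), 59), 106) = Mul(Add(Mul(-7, Pow(Rational(14, 3), 2)), 59), 106) = Mul(Add(Mul(-7, Rational(196, 9)), 59), 106) = Mul(Add(Rational(-1372, 9), 59), 106) = Mul(Rational(-841, 9), 106) = Rational(-89146, 9) ≈ -9905.1)
Add(29509, a) = Add(29509, Rational(-89146, 9)) = Rational(176435, 9)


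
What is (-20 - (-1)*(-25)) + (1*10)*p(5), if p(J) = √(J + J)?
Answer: -45 + 10*√10 ≈ -13.377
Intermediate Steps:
p(J) = √2*√J (p(J) = √(2*J) = √2*√J)
(-20 - (-1)*(-25)) + (1*10)*p(5) = (-20 - (-1)*(-25)) + (1*10)*(√2*√5) = (-20 - 1*25) + 10*√10 = (-20 - 25) + 10*√10 = -45 + 10*√10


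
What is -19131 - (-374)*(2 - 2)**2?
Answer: -19131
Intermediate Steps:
-19131 - (-374)*(2 - 2)**2 = -19131 - (-374)*0**2 = -19131 - (-374)*0 = -19131 - 1*0 = -19131 + 0 = -19131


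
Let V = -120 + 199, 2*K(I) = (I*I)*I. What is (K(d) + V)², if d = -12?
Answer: 616225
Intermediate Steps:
K(I) = I³/2 (K(I) = ((I*I)*I)/2 = (I²*I)/2 = I³/2)
V = 79
(K(d) + V)² = ((½)*(-12)³ + 79)² = ((½)*(-1728) + 79)² = (-864 + 79)² = (-785)² = 616225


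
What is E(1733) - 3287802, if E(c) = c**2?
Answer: -284513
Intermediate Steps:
E(1733) - 3287802 = 1733**2 - 3287802 = 3003289 - 3287802 = -284513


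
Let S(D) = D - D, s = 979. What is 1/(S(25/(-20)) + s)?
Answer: 1/979 ≈ 0.0010215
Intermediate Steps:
S(D) = 0
1/(S(25/(-20)) + s) = 1/(0 + 979) = 1/979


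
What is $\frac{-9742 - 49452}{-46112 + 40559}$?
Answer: $\frac{59194}{5553} \approx 10.66$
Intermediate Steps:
$\frac{-9742 - 49452}{-46112 + 40559} = - \frac{59194}{-5553} = \left(-59194\right) \left(- \frac{1}{5553}\right) = \frac{59194}{5553}$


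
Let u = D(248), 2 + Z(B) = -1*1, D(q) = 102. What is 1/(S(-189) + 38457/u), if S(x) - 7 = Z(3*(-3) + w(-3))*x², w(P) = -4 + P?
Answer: -34/3630485 ≈ -9.3651e-6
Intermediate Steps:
Z(B) = -3 (Z(B) = -2 - 1*1 = -2 - 1 = -3)
S(x) = 7 - 3*x²
u = 102
1/(S(-189) + 38457/u) = 1/((7 - 3*(-189)²) + 38457/102) = 1/((7 - 3*35721) + 38457*(1/102)) = 1/((7 - 107163) + 12819/34) = 1/(-107156 + 12819/34) = 1/(-3630485/34) = -34/3630485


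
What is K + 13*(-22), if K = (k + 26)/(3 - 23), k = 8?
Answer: -2877/10 ≈ -287.70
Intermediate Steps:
K = -17/10 (K = (8 + 26)/(3 - 23) = 34/(-20) = 34*(-1/20) = -17/10 ≈ -1.7000)
K + 13*(-22) = -17/10 + 13*(-22) = -17/10 - 286 = -2877/10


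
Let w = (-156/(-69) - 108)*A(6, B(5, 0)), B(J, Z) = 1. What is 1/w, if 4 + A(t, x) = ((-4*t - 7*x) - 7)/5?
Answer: 115/141056 ≈ 0.00081528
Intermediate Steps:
A(t, x) = -27/5 - 7*x/5 - 4*t/5 (A(t, x) = -4 + ((-4*t - 7*x) - 7)/5 = -4 + ((-7*x - 4*t) - 7)*(⅕) = -4 + (-7 - 7*x - 4*t)*(⅕) = -4 + (-7/5 - 7*x/5 - 4*t/5) = -27/5 - 7*x/5 - 4*t/5)
w = 141056/115 (w = (-156/(-69) - 108)*(-27/5 - 7/5*1 - ⅘*6) = (-156*(-1/69) - 108)*(-27/5 - 7/5 - 24/5) = (52/23 - 108)*(-58/5) = -2432/23*(-58/5) = 141056/115 ≈ 1226.6)
1/w = 1/(141056/115) = 115/141056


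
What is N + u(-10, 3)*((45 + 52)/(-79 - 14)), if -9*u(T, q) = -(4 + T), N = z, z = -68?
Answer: -18778/279 ≈ -67.305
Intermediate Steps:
N = -68
u(T, q) = 4/9 + T/9 (u(T, q) = -(-1)*(4 + T)/9 = -(-4 - T)/9 = 4/9 + T/9)
N + u(-10, 3)*((45 + 52)/(-79 - 14)) = -68 + (4/9 + (⅑)*(-10))*((45 + 52)/(-79 - 14)) = -68 + (4/9 - 10/9)*(97/(-93)) = -68 - 194*(-1)/(3*93) = -68 - ⅔*(-97/93) = -68 + 194/279 = -18778/279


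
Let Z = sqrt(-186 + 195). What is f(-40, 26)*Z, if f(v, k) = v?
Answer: -120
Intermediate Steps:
Z = 3 (Z = sqrt(9) = 3)
f(-40, 26)*Z = -40*3 = -120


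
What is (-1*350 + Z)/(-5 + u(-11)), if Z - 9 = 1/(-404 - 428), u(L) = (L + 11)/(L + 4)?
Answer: 283713/4160 ≈ 68.200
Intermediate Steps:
u(L) = (11 + L)/(4 + L)
Z = 7487/832 (Z = 9 + 1/(-404 - 428) = 9 + 1/(-832) = 9 - 1/832 = 7487/832 ≈ 8.9988)
(-1*350 + Z)/(-5 + u(-11)) = (-1*350 + 7487/832)/(-5 + (11 - 11)/(4 - 11)) = (-350 + 7487/832)/(-5 + 0/(-7)) = -283713/(832*(-5 - 1/7*0)) = -283713/(832*(-5 + 0)) = -283713/832/(-5) = -283713/832*(-1/5) = 283713/4160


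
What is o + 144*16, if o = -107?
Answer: 2197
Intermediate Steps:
o + 144*16 = -107 + 144*16 = -107 + 2304 = 2197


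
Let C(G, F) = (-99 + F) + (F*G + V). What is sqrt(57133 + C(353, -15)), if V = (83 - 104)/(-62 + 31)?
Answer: sqrt(49707415)/31 ≈ 227.43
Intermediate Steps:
V = 21/31 (V = -21/(-31) = -21*(-1/31) = 21/31 ≈ 0.67742)
C(G, F) = -3048/31 + F + F*G (C(G, F) = (-99 + F) + (F*G + 21/31) = (-99 + F) + (21/31 + F*G) = -3048/31 + F + F*G)
sqrt(57133 + C(353, -15)) = sqrt(57133 + (-3048/31 - 15 - 15*353)) = sqrt(57133 + (-3048/31 - 15 - 5295)) = sqrt(57133 - 167658/31) = sqrt(1603465/31) = sqrt(49707415)/31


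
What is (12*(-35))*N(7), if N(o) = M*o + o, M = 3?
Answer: -11760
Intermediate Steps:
N(o) = 4*o (N(o) = 3*o + o = 4*o)
(12*(-35))*N(7) = (12*(-35))*(4*7) = -420*28 = -11760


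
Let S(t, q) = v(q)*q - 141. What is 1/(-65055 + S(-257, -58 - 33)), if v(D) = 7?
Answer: -1/65833 ≈ -1.5190e-5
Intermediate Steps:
S(t, q) = -141 + 7*q (S(t, q) = 7*q - 141 = -141 + 7*q)
1/(-65055 + S(-257, -58 - 33)) = 1/(-65055 + (-141 + 7*(-58 - 33))) = 1/(-65055 + (-141 + 7*(-91))) = 1/(-65055 + (-141 - 637)) = 1/(-65055 - 778) = 1/(-65833) = -1/65833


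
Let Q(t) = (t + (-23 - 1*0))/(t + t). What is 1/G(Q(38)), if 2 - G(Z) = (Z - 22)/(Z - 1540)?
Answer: 117025/232393 ≈ 0.50356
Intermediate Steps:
Q(t) = (-23 + t)/(2*t) (Q(t) = (t + (-23 + 0))/((2*t)) = (t - 23)*(1/(2*t)) = (-23 + t)*(1/(2*t)) = (-23 + t)/(2*t))
G(Z) = 2 - (-22 + Z)/(-1540 + Z) (G(Z) = 2 - (Z - 22)/(Z - 1540) = 2 - (-22 + Z)/(-1540 + Z))
1/G(Q(38)) = 1/((-3058 + (½)*(-23 + 38)/38)/(-1540 + (½)*(-23 + 38)/38)) = 1/((-3058 + (½)*(1/38)*15)/(-1540 + (½)*(1/38)*15)) = 1/((-3058 + 15/76)/(-1540 + 15/76)) = 1/(-232393/76/(-117025/76)) = 1/(-76/117025*(-232393/76)) = 1/(232393/117025) = 117025/232393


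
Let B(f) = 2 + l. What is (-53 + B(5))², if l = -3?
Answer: 2916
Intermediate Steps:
B(f) = -1 (B(f) = 2 - 3 = -1)
(-53 + B(5))² = (-53 - 1)² = (-54)² = 2916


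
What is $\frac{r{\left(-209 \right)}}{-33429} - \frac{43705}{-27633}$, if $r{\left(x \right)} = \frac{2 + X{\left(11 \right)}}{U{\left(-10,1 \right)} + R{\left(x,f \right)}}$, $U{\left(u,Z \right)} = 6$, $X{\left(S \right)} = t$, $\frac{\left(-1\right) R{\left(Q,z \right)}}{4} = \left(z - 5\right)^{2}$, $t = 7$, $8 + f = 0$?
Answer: $\frac{326293308949}{206302727730} \approx 1.5816$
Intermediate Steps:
$f = -8$ ($f = -8 + 0 = -8$)
$R{\left(Q,z \right)} = - 4 \left(-5 + z\right)^{2}$ ($R{\left(Q,z \right)} = - 4 \left(z - 5\right)^{2} = - 4 \left(-5 + z\right)^{2}$)
$X{\left(S \right)} = 7$
$r{\left(x \right)} = - \frac{9}{670}$ ($r{\left(x \right)} = \frac{2 + 7}{6 - 4 \left(-5 - 8\right)^{2}} = \frac{9}{6 - 4 \left(-13\right)^{2}} = \frac{9}{6 - 676} = \frac{9}{-670} = 9 \left(- \frac{1}{670}\right) = - \frac{9}{670}$)
$\frac{r{\left(-209 \right)}}{-33429} - \frac{43705}{-27633} = - \frac{9}{670 \left(-33429\right)} - \frac{43705}{-27633} = \left(- \frac{9}{670}\right) \left(- \frac{1}{33429}\right) - - \frac{43705}{27633} = \frac{3}{7465810} + \frac{43705}{27633} = \frac{326293308949}{206302727730}$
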